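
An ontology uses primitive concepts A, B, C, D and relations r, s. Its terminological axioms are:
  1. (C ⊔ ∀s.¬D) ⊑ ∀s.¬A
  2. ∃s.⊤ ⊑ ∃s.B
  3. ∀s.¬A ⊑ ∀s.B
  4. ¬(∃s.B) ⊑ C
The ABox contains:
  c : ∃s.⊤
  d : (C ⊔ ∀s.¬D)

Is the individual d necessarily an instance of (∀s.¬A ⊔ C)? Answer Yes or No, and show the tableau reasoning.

Yes

1. d : (∀s.¬A ⊔ C)?  L(d) = {(C ⊔ ∀s.¬D)} ∪ {(∃s.A ⊓ ¬C)}
   clash {A, ¬A} at an ∃-successor — d ∈ (∀s.¬A ⊔ C)
2. Hence d : (∀s.¬A ⊔ C): entailed.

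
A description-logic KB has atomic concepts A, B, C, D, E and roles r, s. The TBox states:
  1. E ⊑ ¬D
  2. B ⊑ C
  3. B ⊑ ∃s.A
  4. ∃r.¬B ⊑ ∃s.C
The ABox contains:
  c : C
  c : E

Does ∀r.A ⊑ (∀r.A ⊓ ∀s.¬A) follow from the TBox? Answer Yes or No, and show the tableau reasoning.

No

1. ∀r.A ⊑ (∀r.A ⊓ ∀s.¬A)  ⇔  (∀r.A ⊓ (∃r.¬A ⊔ ∃s.A)) unsat w.r.t. T
   open: L(x₀) ⊇ {¬B, ¬E, ∀r.A, ∀r.B, ∃s.A} (+ ∃-successors)
2. Hence ∀r.A ⊑ (∀r.A ⊓ ∀s.¬A): not entailed.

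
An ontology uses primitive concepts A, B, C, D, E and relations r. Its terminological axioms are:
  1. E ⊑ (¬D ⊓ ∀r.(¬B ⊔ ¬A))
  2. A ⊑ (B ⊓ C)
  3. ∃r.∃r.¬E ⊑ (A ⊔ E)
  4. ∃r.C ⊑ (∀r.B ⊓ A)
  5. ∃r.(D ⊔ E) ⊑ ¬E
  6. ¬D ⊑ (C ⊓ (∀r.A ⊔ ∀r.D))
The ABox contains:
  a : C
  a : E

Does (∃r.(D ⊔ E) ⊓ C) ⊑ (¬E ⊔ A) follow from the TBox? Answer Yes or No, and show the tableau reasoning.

1. (∃r.(D ⊔ E) ⊓ C) ⊑ (¬E ⊔ A)  ⇔  ((∃r.(D ⊔ E) ⊓ C) ⊓ (E ⊓ ¬A)) unsat w.r.t. T
   all branches close; clash {A, ¬A} at x₀
2. Hence (∃r.(D ⊔ E) ⊓ C) ⊑ (¬E ⊔ A): entailed.

Yes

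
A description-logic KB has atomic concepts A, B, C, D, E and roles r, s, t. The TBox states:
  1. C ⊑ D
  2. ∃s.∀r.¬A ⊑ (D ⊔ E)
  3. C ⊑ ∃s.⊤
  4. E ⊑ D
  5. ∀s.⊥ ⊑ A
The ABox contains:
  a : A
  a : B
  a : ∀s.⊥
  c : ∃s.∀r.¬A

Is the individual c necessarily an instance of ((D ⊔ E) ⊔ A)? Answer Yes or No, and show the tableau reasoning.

Yes

1. c : ((D ⊔ E) ⊔ A)?  L(c) = {∃s.∀r.¬A} ∪ {((¬D ⊓ ¬E) ⊓ ¬A)}
   clash {D, ¬D} at c — c ∈ ((D ⊔ E) ⊔ A)
2. Hence c : ((D ⊔ E) ⊔ A): entailed.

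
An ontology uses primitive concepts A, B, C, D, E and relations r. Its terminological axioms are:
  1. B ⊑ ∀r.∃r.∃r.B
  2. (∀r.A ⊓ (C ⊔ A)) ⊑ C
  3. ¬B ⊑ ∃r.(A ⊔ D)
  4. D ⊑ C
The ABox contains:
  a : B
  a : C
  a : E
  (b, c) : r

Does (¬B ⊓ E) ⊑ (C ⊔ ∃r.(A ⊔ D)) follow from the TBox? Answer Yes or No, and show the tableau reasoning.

Yes

1. (¬B ⊓ E) ⊑ (C ⊔ ∃r.(A ⊔ D))  ⇔  ((¬B ⊓ E) ⊓ (¬C ⊓ ∀r.(¬A ⊓ ¬D))) unsat w.r.t. T
   all branches close; clash {C, ¬C} at x₀
2. Hence (¬B ⊓ E) ⊑ (C ⊔ ∃r.(A ⊔ D)): entailed.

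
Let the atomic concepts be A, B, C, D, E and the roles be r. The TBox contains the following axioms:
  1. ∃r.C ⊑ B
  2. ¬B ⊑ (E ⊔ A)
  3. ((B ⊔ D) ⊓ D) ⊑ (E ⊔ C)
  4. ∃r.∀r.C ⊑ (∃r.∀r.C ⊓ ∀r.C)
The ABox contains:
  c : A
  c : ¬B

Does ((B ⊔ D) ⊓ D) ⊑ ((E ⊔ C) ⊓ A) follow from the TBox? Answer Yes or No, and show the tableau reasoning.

1. ((B ⊔ D) ⊓ D) ⊑ ((E ⊔ C) ⊓ A)  ⇔  (((B ⊔ D) ⊓ D) ⊓ ((¬E ⊓ ¬C) ⊔ ¬A)) unsat w.r.t. T
   apply at x₀: ((B ⊔ D) ⊓ D)⊑(E ⊔ C)
   open: L(x₀) ⊇ {B, D, E, ¬A, ∀r.∃r.¬C}
2. Hence ((B ⊔ D) ⊓ D) ⊑ ((E ⊔ C) ⊓ A): not entailed.

No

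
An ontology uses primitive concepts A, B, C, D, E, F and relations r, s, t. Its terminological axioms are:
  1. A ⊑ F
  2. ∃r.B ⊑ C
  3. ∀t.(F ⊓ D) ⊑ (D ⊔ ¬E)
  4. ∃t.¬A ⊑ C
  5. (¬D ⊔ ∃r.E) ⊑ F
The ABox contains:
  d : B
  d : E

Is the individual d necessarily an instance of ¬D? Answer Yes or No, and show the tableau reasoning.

No

1. d : ¬D?  L(d) = {B, E} ∪ {D}
   open: L(d) ⊇ {B, D, E, ¬A, ∀r.¬B, …} (+ ∃-successors) — d ∉ ¬D possible
2. Hence d : ¬D: not entailed.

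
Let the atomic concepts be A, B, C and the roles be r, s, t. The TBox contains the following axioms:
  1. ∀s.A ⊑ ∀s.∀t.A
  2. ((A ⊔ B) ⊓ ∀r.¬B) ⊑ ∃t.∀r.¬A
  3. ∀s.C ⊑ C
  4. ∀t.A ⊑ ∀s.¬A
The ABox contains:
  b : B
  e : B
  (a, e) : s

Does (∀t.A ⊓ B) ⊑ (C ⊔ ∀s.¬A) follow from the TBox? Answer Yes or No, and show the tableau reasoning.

Yes

1. (∀t.A ⊓ B) ⊑ (C ⊔ ∀s.¬A)  ⇔  ((∀t.A ⊓ B) ⊓ (¬C ⊓ ∃s.A)) unsat w.r.t. T
   all branches close; clash {C, ¬C} at x₀
2. Hence (∀t.A ⊓ B) ⊑ (C ⊔ ∀s.¬A): entailed.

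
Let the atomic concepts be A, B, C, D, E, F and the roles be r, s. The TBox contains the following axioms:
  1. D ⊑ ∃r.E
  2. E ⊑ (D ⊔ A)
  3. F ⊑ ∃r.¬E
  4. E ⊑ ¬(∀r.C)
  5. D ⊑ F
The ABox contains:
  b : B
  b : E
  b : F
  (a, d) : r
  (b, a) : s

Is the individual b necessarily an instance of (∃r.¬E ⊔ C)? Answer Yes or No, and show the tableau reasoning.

Yes

1. b : (∃r.¬E ⊔ C)?  L(b) = {B, E, F} ∪ {(∀r.E ⊓ ¬C)}
   clash {E, ¬E} at an ∃-successor — b ∈ (∃r.¬E ⊔ C)
2. Hence b : (∃r.¬E ⊔ C): entailed.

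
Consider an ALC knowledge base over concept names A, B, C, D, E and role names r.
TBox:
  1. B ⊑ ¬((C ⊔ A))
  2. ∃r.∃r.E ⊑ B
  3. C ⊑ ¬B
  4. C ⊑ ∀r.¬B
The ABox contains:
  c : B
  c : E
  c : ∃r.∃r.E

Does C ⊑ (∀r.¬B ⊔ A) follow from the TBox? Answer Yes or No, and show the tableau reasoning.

1. C ⊑ (∀r.¬B ⊔ A)  ⇔  (C ⊓ (∃r.B ⊓ ¬A)) unsat w.r.t. T
   all branches close; clash {B, ¬B} at x₀
2. Hence C ⊑ (∀r.¬B ⊔ A): entailed.

Yes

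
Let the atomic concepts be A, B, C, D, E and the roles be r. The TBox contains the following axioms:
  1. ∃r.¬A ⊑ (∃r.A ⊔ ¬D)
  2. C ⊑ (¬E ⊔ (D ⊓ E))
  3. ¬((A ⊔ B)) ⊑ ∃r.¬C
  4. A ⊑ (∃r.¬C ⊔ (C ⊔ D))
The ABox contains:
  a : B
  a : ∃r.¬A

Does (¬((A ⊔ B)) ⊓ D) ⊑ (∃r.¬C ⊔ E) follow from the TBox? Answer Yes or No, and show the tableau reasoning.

1. (¬((A ⊔ B)) ⊓ D) ⊑ (∃r.¬C ⊔ E)  ⇔  (((¬A ⊓ ¬B) ⊓ D) ⊓ (∀r.C ⊓ ¬E)) unsat w.r.t. T
   all branches close; clash {D, ¬D} at x₀
2. Hence (¬((A ⊔ B)) ⊓ D) ⊑ (∃r.¬C ⊔ E): entailed.

Yes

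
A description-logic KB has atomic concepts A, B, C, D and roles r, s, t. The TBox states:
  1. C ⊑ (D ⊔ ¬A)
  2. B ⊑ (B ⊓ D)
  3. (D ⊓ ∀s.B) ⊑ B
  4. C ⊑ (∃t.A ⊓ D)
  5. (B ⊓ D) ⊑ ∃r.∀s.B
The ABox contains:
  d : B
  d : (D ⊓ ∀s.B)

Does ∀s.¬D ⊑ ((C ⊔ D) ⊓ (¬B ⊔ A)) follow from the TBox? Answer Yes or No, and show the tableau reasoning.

No

1. ∀s.¬D ⊑ ((C ⊔ D) ⊓ (¬B ⊔ A))  ⇔  (∀s.¬D ⊓ ((¬C ⊓ ¬D) ⊔ (B ⊓ ¬A))) unsat w.r.t. T
   open: L(x₀) ⊇ {¬B, ¬C, ¬D, ∀s.¬D}
2. Hence ∀s.¬D ⊑ ((C ⊔ D) ⊓ (¬B ⊔ A)): not entailed.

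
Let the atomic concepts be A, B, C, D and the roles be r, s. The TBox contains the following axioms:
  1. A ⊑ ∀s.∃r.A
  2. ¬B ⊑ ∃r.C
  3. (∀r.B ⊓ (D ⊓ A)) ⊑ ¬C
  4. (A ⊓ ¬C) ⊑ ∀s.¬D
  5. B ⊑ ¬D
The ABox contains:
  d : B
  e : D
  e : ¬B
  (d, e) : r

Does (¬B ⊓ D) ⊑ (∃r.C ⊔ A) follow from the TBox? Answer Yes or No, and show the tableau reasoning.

1. (¬B ⊓ D) ⊑ (∃r.C ⊔ A)  ⇔  ((¬B ⊓ D) ⊓ (∀r.¬C ⊓ ¬A)) unsat w.r.t. T
   all branches close; clash {C, ¬C} at an ∃-successor
2. Hence (¬B ⊓ D) ⊑ (∃r.C ⊔ A): entailed.

Yes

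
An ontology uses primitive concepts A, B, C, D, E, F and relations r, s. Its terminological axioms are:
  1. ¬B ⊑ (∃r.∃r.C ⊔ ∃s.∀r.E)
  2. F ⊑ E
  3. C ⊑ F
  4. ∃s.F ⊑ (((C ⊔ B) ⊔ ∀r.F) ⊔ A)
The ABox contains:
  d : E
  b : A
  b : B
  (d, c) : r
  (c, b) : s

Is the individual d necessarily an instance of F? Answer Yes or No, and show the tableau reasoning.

No

1. d : F?  L(d) = {E} ∪ {¬F}
   open: L(d) ⊇ {B, E, ¬C, ¬F, ∀s.¬F} — d ∉ F possible
2. Hence d : F: not entailed.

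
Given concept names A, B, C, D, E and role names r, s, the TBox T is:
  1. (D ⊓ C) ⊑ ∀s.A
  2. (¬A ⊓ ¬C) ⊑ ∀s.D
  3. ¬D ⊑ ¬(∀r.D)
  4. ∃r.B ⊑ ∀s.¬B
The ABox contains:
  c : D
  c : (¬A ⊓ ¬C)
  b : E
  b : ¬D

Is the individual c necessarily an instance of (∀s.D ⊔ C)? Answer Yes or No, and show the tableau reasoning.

1. c : (∀s.D ⊔ C)?  L(c) = {D, (¬A ⊓ ¬C)} ∪ {(∃s.¬D ⊓ ¬C)}
   clash {D, ¬D} at an ∃-successor — c ∈ (∀s.D ⊔ C)
2. Hence c : (∀s.D ⊔ C): entailed.

Yes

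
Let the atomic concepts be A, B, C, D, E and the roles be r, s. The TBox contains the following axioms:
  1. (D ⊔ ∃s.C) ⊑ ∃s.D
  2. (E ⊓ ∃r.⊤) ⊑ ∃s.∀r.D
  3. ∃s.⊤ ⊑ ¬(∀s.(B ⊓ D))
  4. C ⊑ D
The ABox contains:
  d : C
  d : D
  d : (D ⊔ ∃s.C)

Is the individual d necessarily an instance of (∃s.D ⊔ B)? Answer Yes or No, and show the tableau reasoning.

1. d : (∃s.D ⊔ B)?  L(d) = {C, D, (D ⊔ ∃s.C)} ∪ {(∀s.¬D ⊓ ¬B)}
   clash {D, ¬D} at an ∃-successor — d ∈ (∃s.D ⊔ B)
2. Hence d : (∃s.D ⊔ B): entailed.

Yes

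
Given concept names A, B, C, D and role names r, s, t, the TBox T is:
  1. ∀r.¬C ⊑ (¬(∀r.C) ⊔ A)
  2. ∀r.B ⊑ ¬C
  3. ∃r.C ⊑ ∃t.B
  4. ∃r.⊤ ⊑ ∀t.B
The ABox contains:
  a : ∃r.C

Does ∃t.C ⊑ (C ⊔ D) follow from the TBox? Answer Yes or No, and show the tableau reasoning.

No

1. ∃t.C ⊑ (C ⊔ D)  ⇔  (∃t.C ⊓ (¬C ⊓ ¬D)) unsat w.r.t. T
   open: L(x₀) ⊇ {A, ¬C, ¬D, ∀r.¬C, ∀r.⊥, …} (+ ∃-successors)
2. Hence ∃t.C ⊑ (C ⊔ D): not entailed.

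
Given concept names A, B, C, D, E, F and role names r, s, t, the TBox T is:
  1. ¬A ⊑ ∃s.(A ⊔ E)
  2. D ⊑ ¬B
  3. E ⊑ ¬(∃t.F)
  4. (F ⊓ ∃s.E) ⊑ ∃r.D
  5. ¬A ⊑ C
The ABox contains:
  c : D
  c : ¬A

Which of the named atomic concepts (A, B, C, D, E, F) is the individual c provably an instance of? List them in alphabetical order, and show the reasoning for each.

{C, D}

1. c : A?  L(c) = {D, ¬A} ∪ {¬A}
   apply at c: ¬A⊑∃s.(A ⊔ E); D⊑¬B; ¬A⊑C
   open: L(c) ⊇ {C, D, ¬A, ¬B, ¬E, …} (+ ∃-successors) — c ∉ A possible
2. c : B?  L(c) = {D, ¬A} ∪ {¬B}
   apply at c: ¬A⊑∃s.(A ⊔ E); ¬A⊑C
   open: L(c) ⊇ {C, D, ¬A, ¬B, ¬E, …} (+ ∃-successors) — c ∉ B possible
3. c : C?  L(c) = {D, ¬A} ∪ {¬C}
   clash {C, ¬C} at c — c ∈ C
4. c : D?  L(c) = {D, ¬A} ∪ {¬D}
   clash {D, ¬D} at c — c ∈ D
5. c : E?  L(c) = {D, ¬A} ∪ {¬E}
   apply at c: ¬A⊑∃s.(A ⊔ E); D⊑¬B; ¬A⊑C
   open: L(c) ⊇ {C, D, ¬A, ¬B, ¬E, …} (+ ∃-successors) — c ∉ E possible
6. c : F?  L(c) = {D, ¬A} ∪ {¬F}
   apply at c: ¬A⊑∃s.(A ⊔ E); D⊑¬B; ¬A⊑C
   open: L(c) ⊇ {C, D, ¬A, ¬B, ¬E, …} (+ ∃-successors) — c ∉ F possible
7. Entailed for c: {C, D}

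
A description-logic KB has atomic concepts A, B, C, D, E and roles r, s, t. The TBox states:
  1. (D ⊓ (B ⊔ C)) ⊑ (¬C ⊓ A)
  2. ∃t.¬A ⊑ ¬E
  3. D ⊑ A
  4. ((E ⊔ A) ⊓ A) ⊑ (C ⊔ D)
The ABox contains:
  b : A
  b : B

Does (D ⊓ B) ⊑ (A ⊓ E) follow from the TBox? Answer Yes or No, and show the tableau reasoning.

1. (D ⊓ B) ⊑ (A ⊓ E)  ⇔  ((D ⊓ B) ⊓ (¬A ⊔ ¬E)) unsat w.r.t. T
   apply at x₀: D⊑A
   open: L(x₀) ⊇ {A, B, D, ¬C, ¬E}
2. Hence (D ⊓ B) ⊑ (A ⊓ E): not entailed.

No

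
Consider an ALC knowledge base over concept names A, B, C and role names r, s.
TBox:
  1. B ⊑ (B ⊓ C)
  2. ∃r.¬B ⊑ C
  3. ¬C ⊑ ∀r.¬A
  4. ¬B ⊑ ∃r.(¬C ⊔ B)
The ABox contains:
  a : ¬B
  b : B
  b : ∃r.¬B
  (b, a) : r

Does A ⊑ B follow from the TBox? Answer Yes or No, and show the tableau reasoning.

No

1. A ⊑ B  ⇔  (A ⊓ ¬B) unsat w.r.t. T
   apply at x₀: ¬B⊑∃r.(¬C ⊔ B)
   open: L(x₀) ⊇ {A, C, ¬B, ∀r.B, ∃r.(¬C ⊔ B)} (+ ∃-successors)
2. Hence A ⊑ B: not entailed.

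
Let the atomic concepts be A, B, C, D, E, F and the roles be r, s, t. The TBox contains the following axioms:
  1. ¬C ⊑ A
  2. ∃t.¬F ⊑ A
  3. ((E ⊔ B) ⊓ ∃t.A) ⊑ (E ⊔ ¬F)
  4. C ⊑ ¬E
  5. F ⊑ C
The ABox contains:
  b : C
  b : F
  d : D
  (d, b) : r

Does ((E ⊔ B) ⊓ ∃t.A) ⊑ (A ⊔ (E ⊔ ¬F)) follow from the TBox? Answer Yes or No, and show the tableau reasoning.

Yes

1. ((E ⊔ B) ⊓ ∃t.A) ⊑ (A ⊔ (E ⊔ ¬F))  ⇔  (((E ⊔ B) ⊓ ∃t.A) ⊓ (¬A ⊓ (¬E ⊓ F))) unsat w.r.t. T
   all branches close; clash {A, ¬A} at x₀
2. Hence ((E ⊔ B) ⊓ ∃t.A) ⊑ (A ⊔ (E ⊔ ¬F)): entailed.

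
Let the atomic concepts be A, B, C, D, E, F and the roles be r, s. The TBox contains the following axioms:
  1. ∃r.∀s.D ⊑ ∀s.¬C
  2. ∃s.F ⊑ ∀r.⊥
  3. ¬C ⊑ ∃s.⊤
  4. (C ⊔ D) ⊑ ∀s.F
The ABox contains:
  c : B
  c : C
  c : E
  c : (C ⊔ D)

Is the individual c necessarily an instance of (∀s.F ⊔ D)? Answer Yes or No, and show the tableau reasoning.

Yes

1. c : (∀s.F ⊔ D)?  L(c) = {B, C, E, (C ⊔ D)} ∪ {(∃s.¬F ⊓ ¬D)}
   clash {F, ¬F} at an ∃-successor — c ∈ (∀s.F ⊔ D)
2. Hence c : (∀s.F ⊔ D): entailed.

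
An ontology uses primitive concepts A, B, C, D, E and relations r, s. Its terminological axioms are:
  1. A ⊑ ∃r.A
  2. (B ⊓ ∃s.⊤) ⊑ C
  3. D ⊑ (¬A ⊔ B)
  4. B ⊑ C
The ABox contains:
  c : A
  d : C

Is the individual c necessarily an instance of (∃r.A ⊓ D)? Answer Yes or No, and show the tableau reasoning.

No

1. c : (∃r.A ⊓ D)?  L(c) = {A} ∪ {(∀r.¬A ⊔ ¬D)}
   apply at c: A⊑∃r.A
   open: L(c) ⊇ {A, ¬B, ¬D, ∃r.A} (+ ∃-successors) — c ∉ (∃r.A ⊓ D) possible
2. Hence c : (∃r.A ⊓ D): not entailed.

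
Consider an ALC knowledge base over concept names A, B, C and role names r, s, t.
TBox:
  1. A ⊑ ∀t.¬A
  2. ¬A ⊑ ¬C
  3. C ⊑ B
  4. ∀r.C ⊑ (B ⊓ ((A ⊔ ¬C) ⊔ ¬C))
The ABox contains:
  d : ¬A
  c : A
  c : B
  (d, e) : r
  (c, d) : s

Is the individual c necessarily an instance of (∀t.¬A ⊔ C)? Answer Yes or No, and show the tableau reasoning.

Yes

1. c : (∀t.¬A ⊔ C)?  L(c) = {A, B} ∪ {(∃t.A ⊓ ¬C)}
   clash {A, ¬A} at an ∃-successor — c ∈ (∀t.¬A ⊔ C)
2. Hence c : (∀t.¬A ⊔ C): entailed.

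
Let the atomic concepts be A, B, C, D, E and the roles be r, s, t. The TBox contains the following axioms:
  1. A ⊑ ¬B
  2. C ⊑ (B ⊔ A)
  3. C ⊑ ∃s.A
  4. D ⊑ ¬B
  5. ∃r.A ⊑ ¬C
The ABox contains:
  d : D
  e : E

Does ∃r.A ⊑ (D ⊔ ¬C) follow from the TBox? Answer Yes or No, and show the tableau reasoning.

1. ∃r.A ⊑ (D ⊔ ¬C)  ⇔  (∃r.A ⊓ (¬D ⊓ C)) unsat w.r.t. T
   all branches close; clash {C, ¬C} at x₀
2. Hence ∃r.A ⊑ (D ⊔ ¬C): entailed.

Yes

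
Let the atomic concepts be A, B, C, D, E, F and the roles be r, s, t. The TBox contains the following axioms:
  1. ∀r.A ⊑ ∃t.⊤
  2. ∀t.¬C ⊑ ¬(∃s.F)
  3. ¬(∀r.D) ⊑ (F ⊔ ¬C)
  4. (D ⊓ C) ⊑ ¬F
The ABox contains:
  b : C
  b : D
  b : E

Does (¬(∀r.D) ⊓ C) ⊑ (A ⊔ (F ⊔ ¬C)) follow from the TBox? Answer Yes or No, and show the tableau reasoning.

1. (¬(∀r.D) ⊓ C) ⊑ (A ⊔ (F ⊔ ¬C))  ⇔  ((∃r.¬D ⊓ C) ⊓ (¬A ⊓ (¬F ⊓ C))) unsat w.r.t. T
   all branches close; clash {C, ¬C} at x₀
2. Hence (¬(∀r.D) ⊓ C) ⊑ (A ⊔ (F ⊔ ¬C)): entailed.

Yes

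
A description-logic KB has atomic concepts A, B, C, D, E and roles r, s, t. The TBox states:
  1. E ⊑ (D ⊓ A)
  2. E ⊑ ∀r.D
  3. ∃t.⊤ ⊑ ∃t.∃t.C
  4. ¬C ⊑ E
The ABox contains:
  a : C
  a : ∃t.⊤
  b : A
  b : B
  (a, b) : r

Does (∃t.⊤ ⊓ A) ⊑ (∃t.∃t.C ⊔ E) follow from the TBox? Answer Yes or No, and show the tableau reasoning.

1. (∃t.⊤ ⊓ A) ⊑ (∃t.∃t.C ⊔ E)  ⇔  ((∃t.⊤ ⊓ A) ⊓ (∀t.∀t.¬C ⊓ ¬E)) unsat w.r.t. T
   all branches close; clash {E, ¬E} at x₀
2. Hence (∃t.⊤ ⊓ A) ⊑ (∃t.∃t.C ⊔ E): entailed.

Yes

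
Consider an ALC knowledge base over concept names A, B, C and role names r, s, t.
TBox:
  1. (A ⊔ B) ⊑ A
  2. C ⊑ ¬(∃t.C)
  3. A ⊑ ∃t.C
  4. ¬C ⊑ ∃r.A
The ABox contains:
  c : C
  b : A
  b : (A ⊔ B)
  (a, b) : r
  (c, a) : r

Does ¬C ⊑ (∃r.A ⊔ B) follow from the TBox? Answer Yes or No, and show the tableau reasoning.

1. ¬C ⊑ (∃r.A ⊔ B)  ⇔  (¬C ⊓ (∀r.¬A ⊓ ¬B)) unsat w.r.t. T
   all branches close; clash {A, ¬A} at an ∃-successor
2. Hence ¬C ⊑ (∃r.A ⊔ B): entailed.

Yes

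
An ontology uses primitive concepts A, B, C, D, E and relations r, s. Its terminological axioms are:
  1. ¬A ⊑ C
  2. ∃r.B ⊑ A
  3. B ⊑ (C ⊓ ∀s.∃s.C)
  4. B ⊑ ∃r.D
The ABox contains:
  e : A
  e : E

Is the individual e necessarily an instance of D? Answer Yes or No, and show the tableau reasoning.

1. e : D?  L(e) = {A, E} ∪ {¬D}
   open: L(e) ⊇ {A, E, ¬B, ¬D} — e ∉ D possible
2. Hence e : D: not entailed.

No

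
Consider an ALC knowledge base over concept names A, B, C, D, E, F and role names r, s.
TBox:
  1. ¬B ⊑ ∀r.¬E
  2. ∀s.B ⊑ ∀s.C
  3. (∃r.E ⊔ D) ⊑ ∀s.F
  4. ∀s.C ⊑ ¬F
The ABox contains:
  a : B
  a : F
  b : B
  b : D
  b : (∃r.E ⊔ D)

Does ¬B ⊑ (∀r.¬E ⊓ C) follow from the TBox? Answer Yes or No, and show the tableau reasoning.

1. ¬B ⊑ (∀r.¬E ⊓ C)  ⇔  (¬B ⊓ (∃r.E ⊔ ¬C)) unsat w.r.t. T
   apply at x₀: ¬B⊑∀r.¬E
   open: L(x₀) ⊇ {¬B, ¬C, ¬D, ∀r.¬E, ∃s.¬B, …} (+ ∃-successors)
2. Hence ¬B ⊑ (∀r.¬E ⊓ C): not entailed.

No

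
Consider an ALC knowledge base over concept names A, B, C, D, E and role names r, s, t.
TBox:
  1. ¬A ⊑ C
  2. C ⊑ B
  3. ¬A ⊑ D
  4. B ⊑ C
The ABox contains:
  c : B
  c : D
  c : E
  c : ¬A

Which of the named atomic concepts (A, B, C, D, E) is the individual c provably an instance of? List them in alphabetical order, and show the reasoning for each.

{B, C, D, E}

1. c : A?  L(c) = {B, D, E, ¬A} ∪ {¬A}
   apply at c: ¬A⊑C; B⊑C
   open: L(c) ⊇ {B, C, D, E, ¬A} — c ∉ A possible
2. c : B?  L(c) = {B, D, E, ¬A} ∪ {¬B}
   clash {B, ¬B} at c — c ∈ B
3. c : C?  L(c) = {B, D, E, ¬A} ∪ {¬C}
   clash {C, ¬C} at c — c ∈ C
4. c : D?  L(c) = {B, D, E, ¬A} ∪ {¬D}
   clash {D, ¬D} at c — c ∈ D
5. c : E?  L(c) = {B, D, E, ¬A} ∪ {¬E}
   clash {E, ¬E} at c — c ∈ E
6. Entailed for c: {B, C, D, E}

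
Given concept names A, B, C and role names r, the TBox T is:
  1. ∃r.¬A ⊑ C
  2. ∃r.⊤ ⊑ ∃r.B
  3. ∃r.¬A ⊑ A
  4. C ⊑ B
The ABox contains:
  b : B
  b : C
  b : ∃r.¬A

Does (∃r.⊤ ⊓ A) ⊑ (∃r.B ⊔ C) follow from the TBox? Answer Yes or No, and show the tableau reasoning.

Yes

1. (∃r.⊤ ⊓ A) ⊑ (∃r.B ⊔ C)  ⇔  ((∃r.⊤ ⊓ A) ⊓ (∀r.¬B ⊓ ¬C)) unsat w.r.t. T
   all branches close; clash {C, ¬C} at x₀
2. Hence (∃r.⊤ ⊓ A) ⊑ (∃r.B ⊔ C): entailed.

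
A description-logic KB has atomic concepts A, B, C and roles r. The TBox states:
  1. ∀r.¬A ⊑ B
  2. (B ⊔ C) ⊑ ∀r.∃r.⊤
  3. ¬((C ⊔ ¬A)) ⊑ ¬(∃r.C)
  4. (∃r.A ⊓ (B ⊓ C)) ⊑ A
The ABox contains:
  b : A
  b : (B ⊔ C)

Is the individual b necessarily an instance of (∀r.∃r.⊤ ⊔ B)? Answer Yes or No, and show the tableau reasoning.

Yes

1. b : (∀r.∃r.⊤ ⊔ B)?  L(b) = {A, (B ⊔ C)} ∪ {(∃r.∀r.⊥ ⊓ ¬B)}
   clash {B, ¬B} at b — b ∈ (∀r.∃r.⊤ ⊔ B)
2. Hence b : (∀r.∃r.⊤ ⊔ B): entailed.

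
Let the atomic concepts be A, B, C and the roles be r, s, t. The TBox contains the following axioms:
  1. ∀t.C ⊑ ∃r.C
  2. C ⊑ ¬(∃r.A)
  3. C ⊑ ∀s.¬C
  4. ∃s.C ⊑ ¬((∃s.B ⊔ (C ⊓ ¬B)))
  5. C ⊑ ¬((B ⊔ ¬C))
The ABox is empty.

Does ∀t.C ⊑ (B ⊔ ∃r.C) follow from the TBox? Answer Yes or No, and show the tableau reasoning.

Yes

1. ∀t.C ⊑ (B ⊔ ∃r.C)  ⇔  (∀t.C ⊓ (¬B ⊓ ∀r.¬C)) unsat w.r.t. T
   all branches close; clash {C, ¬C} at an ∃-successor
2. Hence ∀t.C ⊑ (B ⊔ ∃r.C): entailed.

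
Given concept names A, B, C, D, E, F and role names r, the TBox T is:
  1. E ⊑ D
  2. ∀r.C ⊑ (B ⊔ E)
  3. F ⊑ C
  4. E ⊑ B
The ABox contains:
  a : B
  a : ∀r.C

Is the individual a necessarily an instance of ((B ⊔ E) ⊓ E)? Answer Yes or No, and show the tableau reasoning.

No

1. a : ((B ⊔ E) ⊓ E)?  L(a) = {B, ∀r.C} ∪ {((¬B ⊓ ¬E) ⊔ ¬E)}
   apply at a: ∀r.C⊑(B ⊔ E)
   open: L(a) ⊇ {B, ¬E, ¬F, ∀r.C} — a ∉ ((B ⊔ E) ⊓ E) possible
2. Hence a : ((B ⊔ E) ⊓ E): not entailed.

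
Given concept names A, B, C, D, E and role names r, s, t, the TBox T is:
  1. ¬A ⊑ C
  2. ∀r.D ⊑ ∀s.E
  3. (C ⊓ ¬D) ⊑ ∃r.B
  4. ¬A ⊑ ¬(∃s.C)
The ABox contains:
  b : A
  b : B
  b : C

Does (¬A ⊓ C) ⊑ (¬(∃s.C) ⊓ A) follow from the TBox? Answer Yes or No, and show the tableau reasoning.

1. (¬A ⊓ C) ⊑ (¬(∃s.C) ⊓ A)  ⇔  ((¬A ⊓ C) ⊓ (∃s.C ⊔ ¬A)) unsat w.r.t. T
   apply at x₀: ¬A⊑¬(∃s.C)
   open: L(x₀) ⊇ {C, D, ¬A, ∀s.¬C, ∃r.¬D} (+ ∃-successors)
2. Hence (¬A ⊓ C) ⊑ (¬(∃s.C) ⊓ A): not entailed.

No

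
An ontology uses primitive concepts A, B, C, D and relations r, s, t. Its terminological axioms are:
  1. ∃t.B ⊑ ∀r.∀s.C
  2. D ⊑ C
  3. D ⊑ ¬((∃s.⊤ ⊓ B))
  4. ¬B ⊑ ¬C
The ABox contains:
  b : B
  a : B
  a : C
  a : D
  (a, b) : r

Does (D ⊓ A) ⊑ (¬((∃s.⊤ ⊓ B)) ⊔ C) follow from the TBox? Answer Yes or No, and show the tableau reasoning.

Yes

1. (D ⊓ A) ⊑ (¬((∃s.⊤ ⊓ B)) ⊔ C)  ⇔  ((D ⊓ A) ⊓ ((∃s.⊤ ⊓ B) ⊓ ¬C)) unsat w.r.t. T
   all branches close; clash {C, ¬C} at x₀
2. Hence (D ⊓ A) ⊑ (¬((∃s.⊤ ⊓ B)) ⊔ C): entailed.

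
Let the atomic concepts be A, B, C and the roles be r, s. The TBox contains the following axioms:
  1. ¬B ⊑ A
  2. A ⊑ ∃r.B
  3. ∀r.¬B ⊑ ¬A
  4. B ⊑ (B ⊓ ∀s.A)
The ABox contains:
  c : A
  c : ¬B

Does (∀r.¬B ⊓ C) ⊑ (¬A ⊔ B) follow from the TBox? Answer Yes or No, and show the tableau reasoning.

Yes

1. (∀r.¬B ⊓ C) ⊑ (¬A ⊔ B)  ⇔  ((∀r.¬B ⊓ C) ⊓ (A ⊓ ¬B)) unsat w.r.t. T
   all branches close; clash {B, ¬B} at an ∃-successor
2. Hence (∀r.¬B ⊓ C) ⊑ (¬A ⊔ B): entailed.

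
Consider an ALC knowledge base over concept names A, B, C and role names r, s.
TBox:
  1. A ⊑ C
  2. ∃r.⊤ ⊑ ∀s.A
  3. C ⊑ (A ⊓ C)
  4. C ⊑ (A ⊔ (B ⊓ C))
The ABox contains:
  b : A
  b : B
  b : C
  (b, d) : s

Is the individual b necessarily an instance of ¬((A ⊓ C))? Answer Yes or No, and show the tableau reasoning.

1. b : ¬((A ⊓ C))?  L(b) = {A, B, C} ∪ {(A ⊓ C)}
   apply at b: C⊑(A ⊔ (B ⊓ C))
   open: L(b) ⊇ {A, B, C, ∀r.⊥} — b ∉ ¬((A ⊓ C)) possible
2. Hence b : ¬((A ⊓ C)): not entailed.

No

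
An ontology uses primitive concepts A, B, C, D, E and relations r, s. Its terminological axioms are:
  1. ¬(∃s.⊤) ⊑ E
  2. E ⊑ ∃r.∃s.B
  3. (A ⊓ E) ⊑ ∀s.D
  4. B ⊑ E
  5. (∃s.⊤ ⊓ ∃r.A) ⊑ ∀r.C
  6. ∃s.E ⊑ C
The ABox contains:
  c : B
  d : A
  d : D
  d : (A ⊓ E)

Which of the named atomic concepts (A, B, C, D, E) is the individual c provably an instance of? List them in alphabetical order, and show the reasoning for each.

1. c : A?  L(c) = {B} ∪ {¬A}
   apply at c: B⊑E
   open: L(c) ⊇ {B, E, ¬A, ∀s.¬E, ∀s.⊥, …} (+ ∃-successors) — c ∉ A possible
2. c : B?  L(c) = {B} ∪ {¬B}
   clash {B, ¬B} at c — c ∈ B
3. c : C?  L(c) = {B} ∪ {¬C}
   apply at c: B⊑E
   open: L(c) ⊇ {B, E, ¬A, ¬C, ∀s.¬E, …} (+ ∃-successors) — c ∉ C possible
4. c : D?  L(c) = {B} ∪ {¬D}
   apply at c: B⊑E
   open: L(c) ⊇ {B, E, ¬A, ¬D, ∀s.¬E, …} (+ ∃-successors) — c ∉ D possible
5. c : E?  L(c) = {B} ∪ {¬E}
   clash {E, ¬E} at c — c ∈ E
6. Entailed for c: {B, E}

{B, E}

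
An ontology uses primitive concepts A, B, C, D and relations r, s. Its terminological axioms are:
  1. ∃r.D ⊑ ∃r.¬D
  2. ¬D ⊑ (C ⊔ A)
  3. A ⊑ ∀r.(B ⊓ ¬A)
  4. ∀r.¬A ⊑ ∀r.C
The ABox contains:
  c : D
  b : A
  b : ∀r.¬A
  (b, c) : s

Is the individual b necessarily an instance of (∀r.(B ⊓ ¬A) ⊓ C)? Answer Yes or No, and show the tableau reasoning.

1. b : (∀r.(B ⊓ ¬A) ⊓ C)?  L(b) = {A, ∀r.¬A} ∪ {(∃r.(¬B ⊔ A) ⊔ ¬C)}
   apply at b: A⊑∀r.(B ⊓ ¬A); ∀r.¬A⊑∀r.C
   open: L(b) ⊇ {A, D, ¬C, ∀r.(B ⊓ ¬A), ∀r.C, …} — b ∉ (∀r.(B ⊓ ¬A) ⊓ C) possible
2. Hence b : (∀r.(B ⊓ ¬A) ⊓ C): not entailed.

No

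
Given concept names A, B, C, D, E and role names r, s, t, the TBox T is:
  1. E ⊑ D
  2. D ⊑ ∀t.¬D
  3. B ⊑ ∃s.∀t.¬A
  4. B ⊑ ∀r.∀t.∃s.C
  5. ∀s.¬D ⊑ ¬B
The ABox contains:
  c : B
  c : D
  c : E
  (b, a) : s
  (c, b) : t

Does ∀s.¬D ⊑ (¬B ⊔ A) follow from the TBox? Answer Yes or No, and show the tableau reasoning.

1. ∀s.¬D ⊑ (¬B ⊔ A)  ⇔  (∀s.¬D ⊓ (B ⊓ ¬A)) unsat w.r.t. T
   all branches close; clash {B, ¬B} at x₀
2. Hence ∀s.¬D ⊑ (¬B ⊔ A): entailed.

Yes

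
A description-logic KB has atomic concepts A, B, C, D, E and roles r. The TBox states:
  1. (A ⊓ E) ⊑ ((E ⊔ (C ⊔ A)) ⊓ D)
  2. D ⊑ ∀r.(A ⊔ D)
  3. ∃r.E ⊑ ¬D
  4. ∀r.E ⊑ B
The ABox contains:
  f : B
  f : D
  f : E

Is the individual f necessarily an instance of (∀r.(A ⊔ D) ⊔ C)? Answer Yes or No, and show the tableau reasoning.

1. f : (∀r.(A ⊔ D) ⊔ C)?  L(f) = {B, D, E} ∪ {(∃r.(¬A ⊓ ¬D) ⊓ ¬C)}
   clash {D, ¬D} at f — f ∈ (∀r.(A ⊔ D) ⊔ C)
2. Hence f : (∀r.(A ⊔ D) ⊔ C): entailed.

Yes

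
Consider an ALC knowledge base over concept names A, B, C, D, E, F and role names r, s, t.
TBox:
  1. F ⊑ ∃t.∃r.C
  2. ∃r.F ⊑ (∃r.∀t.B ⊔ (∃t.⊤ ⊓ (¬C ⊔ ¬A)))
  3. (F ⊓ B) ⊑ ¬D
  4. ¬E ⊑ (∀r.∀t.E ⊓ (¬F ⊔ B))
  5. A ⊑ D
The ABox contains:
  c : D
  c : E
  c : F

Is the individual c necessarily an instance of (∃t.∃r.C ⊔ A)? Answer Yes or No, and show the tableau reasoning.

1. c : (∃t.∃r.C ⊔ A)?  L(c) = {D, E, F} ∪ {(∀t.∀r.¬C ⊓ ¬A)}
   clash {D, ¬D} at c — c ∈ (∃t.∃r.C ⊔ A)
2. Hence c : (∃t.∃r.C ⊔ A): entailed.

Yes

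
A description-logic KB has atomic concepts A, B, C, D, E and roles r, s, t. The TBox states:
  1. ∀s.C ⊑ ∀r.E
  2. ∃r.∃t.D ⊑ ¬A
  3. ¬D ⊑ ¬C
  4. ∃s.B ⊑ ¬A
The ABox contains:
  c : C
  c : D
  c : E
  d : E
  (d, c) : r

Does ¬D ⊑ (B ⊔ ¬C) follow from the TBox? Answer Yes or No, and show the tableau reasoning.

1. ¬D ⊑ (B ⊔ ¬C)  ⇔  (¬D ⊓ (¬B ⊓ C)) unsat w.r.t. T
   all branches close; clash {C, ¬C} at x₀
2. Hence ¬D ⊑ (B ⊔ ¬C): entailed.

Yes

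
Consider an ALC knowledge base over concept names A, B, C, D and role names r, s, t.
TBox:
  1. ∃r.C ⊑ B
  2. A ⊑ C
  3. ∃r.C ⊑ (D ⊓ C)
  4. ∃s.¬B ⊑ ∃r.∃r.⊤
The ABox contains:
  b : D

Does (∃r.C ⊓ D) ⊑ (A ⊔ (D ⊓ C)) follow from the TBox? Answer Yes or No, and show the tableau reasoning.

Yes

1. (∃r.C ⊓ D) ⊑ (A ⊔ (D ⊓ C))  ⇔  ((∃r.C ⊓ D) ⊓ (¬A ⊓ (¬D ⊔ ¬C))) unsat w.r.t. T
   all branches close; clash {C, ¬C} at x₀
2. Hence (∃r.C ⊓ D) ⊑ (A ⊔ (D ⊓ C)): entailed.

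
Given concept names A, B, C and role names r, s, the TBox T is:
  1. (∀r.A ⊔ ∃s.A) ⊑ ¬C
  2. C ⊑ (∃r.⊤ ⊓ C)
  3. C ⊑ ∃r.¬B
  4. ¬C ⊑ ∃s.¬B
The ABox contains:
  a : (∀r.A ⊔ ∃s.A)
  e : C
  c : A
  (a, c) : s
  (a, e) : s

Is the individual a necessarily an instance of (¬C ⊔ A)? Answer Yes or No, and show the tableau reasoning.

Yes

1. a : (¬C ⊔ A)?  L(a) = {(∀r.A ⊔ ∃s.A)} ∪ {(C ⊓ ¬A)}
   clash {C, ¬C} at a — a ∈ (¬C ⊔ A)
2. Hence a : (¬C ⊔ A): entailed.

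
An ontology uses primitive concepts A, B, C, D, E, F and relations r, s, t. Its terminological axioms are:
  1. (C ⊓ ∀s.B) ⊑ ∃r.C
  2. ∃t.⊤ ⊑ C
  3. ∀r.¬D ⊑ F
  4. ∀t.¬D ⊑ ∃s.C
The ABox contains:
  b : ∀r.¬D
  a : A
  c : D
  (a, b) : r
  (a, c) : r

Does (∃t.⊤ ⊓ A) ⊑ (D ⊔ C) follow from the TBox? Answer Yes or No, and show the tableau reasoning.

1. (∃t.⊤ ⊓ A) ⊑ (D ⊔ C)  ⇔  ((∃t.⊤ ⊓ A) ⊓ (¬D ⊓ ¬C)) unsat w.r.t. T
   all branches close; clash {C, ¬C} at x₀
2. Hence (∃t.⊤ ⊓ A) ⊑ (D ⊔ C): entailed.

Yes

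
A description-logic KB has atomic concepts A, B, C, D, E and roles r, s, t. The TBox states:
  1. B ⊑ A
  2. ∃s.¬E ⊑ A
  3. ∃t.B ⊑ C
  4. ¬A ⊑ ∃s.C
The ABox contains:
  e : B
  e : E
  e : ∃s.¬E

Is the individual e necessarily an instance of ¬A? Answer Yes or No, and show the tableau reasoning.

No

1. e : ¬A?  L(e) = {B, E, ∃s.¬E} ∪ {A}
   open: L(e) ⊇ {A, B, E, ∀t.¬B, ∃s.¬E} (+ ∃-successors) — e ∉ ¬A possible
2. Hence e : ¬A: not entailed.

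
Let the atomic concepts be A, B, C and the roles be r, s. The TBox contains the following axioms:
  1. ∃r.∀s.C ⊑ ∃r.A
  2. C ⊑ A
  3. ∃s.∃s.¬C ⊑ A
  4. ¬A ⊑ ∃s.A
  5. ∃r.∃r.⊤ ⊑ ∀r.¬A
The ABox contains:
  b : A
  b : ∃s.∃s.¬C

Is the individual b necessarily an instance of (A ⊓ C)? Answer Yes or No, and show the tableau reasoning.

No

1. b : (A ⊓ C)?  L(b) = {A, ∃s.∃s.¬C} ∪ {(¬A ⊔ ¬C)}
   open: L(b) ⊇ {A, ¬C, ∀r.∀r.⊥, ∀r.∃s.¬C, ∃s.∃s.¬C} (+ ∃-successors) — b ∉ (A ⊓ C) possible
2. Hence b : (A ⊓ C): not entailed.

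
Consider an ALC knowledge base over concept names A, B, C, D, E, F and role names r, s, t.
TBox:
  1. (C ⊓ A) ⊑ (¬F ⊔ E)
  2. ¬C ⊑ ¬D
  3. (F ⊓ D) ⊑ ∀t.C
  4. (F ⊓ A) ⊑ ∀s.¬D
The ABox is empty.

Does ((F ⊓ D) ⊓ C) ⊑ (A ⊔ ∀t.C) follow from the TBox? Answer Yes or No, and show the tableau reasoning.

1. ((F ⊓ D) ⊓ C) ⊑ (A ⊔ ∀t.C)  ⇔  (((F ⊓ D) ⊓ C) ⊓ (¬A ⊓ ∃t.¬C)) unsat w.r.t. T
   all branches close; clash {C, ¬C} at an ∃-successor
2. Hence ((F ⊓ D) ⊓ C) ⊑ (A ⊔ ∀t.C): entailed.

Yes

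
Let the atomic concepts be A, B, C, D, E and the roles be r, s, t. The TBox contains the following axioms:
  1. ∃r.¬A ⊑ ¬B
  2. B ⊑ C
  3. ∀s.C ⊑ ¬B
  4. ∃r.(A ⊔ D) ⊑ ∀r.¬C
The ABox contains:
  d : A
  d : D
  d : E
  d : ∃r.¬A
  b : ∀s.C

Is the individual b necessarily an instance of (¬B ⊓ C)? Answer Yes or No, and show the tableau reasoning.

1. b : (¬B ⊓ C)?  L(b) = {∀s.C} ∪ {(B ⊔ ¬C)}
   apply at b: ∀s.C⊑¬B
   open: L(b) ⊇ {¬B, ¬C, ∀r.(¬A ⊓ ¬D), ∀s.C} — b ∉ (¬B ⊓ C) possible
2. Hence b : (¬B ⊓ C): not entailed.

No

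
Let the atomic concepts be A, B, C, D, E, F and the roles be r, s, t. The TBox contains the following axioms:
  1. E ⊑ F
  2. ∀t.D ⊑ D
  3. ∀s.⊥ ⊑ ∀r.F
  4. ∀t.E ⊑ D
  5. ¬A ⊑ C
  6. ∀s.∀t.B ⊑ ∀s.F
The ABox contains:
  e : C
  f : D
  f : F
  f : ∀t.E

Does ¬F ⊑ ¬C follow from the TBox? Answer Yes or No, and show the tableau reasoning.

1. ¬F ⊑ ¬C  ⇔  (¬F ⊓ C) unsat w.r.t. T
   open: L(x₀) ⊇ {C, ¬E, ¬F, ∃s.∃t.¬B, ∃s.⊤, …} (+ ∃-successors)
2. Hence ¬F ⊑ ¬C: not entailed.

No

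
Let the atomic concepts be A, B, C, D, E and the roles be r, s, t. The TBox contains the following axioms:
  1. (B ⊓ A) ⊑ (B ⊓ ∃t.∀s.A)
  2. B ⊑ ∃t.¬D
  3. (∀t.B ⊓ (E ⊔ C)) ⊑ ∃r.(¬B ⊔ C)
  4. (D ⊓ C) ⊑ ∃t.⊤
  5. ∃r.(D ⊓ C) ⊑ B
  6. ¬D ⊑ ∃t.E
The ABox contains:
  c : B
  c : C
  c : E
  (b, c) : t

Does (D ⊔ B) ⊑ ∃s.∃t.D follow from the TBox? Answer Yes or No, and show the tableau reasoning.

No

1. (D ⊔ B) ⊑ ∃s.∃t.D  ⇔  ((D ⊔ B) ⊓ ∀s.∀t.¬D) unsat w.r.t. T
   open: L(x₀) ⊇ {D, ¬B, ¬C, ∀r.(¬D ⊔ ¬C), ∀s.∀t.¬D, …} (+ ∃-successors)
2. Hence (D ⊔ B) ⊑ ∃s.∃t.D: not entailed.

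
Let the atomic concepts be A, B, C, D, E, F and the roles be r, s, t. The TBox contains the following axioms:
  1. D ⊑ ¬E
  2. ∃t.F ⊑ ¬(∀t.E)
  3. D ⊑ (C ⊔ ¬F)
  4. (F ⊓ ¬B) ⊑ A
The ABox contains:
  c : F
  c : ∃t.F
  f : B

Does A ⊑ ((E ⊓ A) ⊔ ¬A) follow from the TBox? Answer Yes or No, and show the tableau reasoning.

1. A ⊑ ((E ⊓ A) ⊔ ¬A)  ⇔  (A ⊓ ((¬E ⊔ ¬A) ⊓ A)) unsat w.r.t. T
   open: L(x₀) ⊇ {A, ¬D, ¬E, ∀t.¬F}
2. Hence A ⊑ ((E ⊓ A) ⊔ ¬A): not entailed.

No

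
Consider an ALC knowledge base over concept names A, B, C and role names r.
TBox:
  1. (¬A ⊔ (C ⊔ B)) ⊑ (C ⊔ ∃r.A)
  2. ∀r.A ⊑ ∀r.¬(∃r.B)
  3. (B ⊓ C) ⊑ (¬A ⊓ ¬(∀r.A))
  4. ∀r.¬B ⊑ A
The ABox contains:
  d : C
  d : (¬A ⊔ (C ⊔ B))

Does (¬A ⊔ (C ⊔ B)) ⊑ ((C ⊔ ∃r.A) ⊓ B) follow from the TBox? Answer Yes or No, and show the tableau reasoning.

No

1. (¬A ⊔ (C ⊔ B)) ⊑ ((C ⊔ ∃r.A) ⊓ B)  ⇔  ((¬A ⊔ (C ⊔ B)) ⊓ ((¬C ⊓ ∀r.¬A) ⊔ ¬B)) unsat w.r.t. T
   apply at x₀: (¬A ⊔ (C ⊔ B))⊑(C ⊔ ∃r.A)
   open: L(x₀) ⊇ {C, ¬A, ¬B, ∃r.B, ∃r.¬A} (+ ∃-successors)
2. Hence (¬A ⊔ (C ⊔ B)) ⊑ ((C ⊔ ∃r.A) ⊓ B): not entailed.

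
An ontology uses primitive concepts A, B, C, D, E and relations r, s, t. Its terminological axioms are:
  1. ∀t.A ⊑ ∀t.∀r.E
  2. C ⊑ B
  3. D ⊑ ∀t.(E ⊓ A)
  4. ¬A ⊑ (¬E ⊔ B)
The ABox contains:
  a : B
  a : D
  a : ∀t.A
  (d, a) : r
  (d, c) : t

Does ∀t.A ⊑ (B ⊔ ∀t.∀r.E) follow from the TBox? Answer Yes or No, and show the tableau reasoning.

Yes

1. ∀t.A ⊑ (B ⊔ ∀t.∀r.E)  ⇔  (∀t.A ⊓ (¬B ⊓ ∃t.∃r.¬E)) unsat w.r.t. T
   all branches close; clash {B, ¬B} at x₀
2. Hence ∀t.A ⊑ (B ⊔ ∀t.∀r.E): entailed.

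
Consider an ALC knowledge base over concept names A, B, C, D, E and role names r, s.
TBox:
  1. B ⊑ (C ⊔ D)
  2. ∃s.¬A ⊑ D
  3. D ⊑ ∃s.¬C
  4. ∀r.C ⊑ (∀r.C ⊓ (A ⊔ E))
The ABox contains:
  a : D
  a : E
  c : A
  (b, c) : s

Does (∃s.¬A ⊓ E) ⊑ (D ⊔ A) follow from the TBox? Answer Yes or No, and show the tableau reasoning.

1. (∃s.¬A ⊓ E) ⊑ (D ⊔ A)  ⇔  ((∃s.¬A ⊓ E) ⊓ (¬D ⊓ ¬A)) unsat w.r.t. T
   all branches close; clash {D, ¬D} at x₀
2. Hence (∃s.¬A ⊓ E) ⊑ (D ⊔ A): entailed.

Yes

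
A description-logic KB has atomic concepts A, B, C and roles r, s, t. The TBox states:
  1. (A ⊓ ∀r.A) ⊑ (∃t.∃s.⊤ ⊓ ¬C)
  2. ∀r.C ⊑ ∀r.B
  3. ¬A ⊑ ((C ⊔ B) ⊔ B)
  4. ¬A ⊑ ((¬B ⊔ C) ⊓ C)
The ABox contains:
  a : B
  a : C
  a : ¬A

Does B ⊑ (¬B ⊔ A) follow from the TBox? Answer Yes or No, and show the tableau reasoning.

1. B ⊑ (¬B ⊔ A)  ⇔  (B ⊓ (B ⊓ ¬A)) unsat w.r.t. T
   apply at x₀: ¬A⊑((C ⊔ B) ⊔ B); ¬A⊑((¬B ⊔ C) ⊓ C)
   open: L(x₀) ⊇ {B, C, ¬A, ∃r.¬C} (+ ∃-successors)
2. Hence B ⊑ (¬B ⊔ A): not entailed.

No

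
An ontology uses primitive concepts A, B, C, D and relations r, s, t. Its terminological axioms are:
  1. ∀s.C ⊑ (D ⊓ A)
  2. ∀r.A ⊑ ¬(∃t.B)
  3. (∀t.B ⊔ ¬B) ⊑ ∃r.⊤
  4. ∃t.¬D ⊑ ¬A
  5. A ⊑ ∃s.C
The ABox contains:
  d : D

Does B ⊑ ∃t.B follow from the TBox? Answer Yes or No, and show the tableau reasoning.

No

1. B ⊑ ∃t.B  ⇔  (B ⊓ ∀t.¬B) unsat w.r.t. T
   open: L(x₀) ⊇ {B, ¬A, ∀t.¬B, ∃s.¬C, ∃t.¬B} (+ ∃-successors)
2. Hence B ⊑ ∃t.B: not entailed.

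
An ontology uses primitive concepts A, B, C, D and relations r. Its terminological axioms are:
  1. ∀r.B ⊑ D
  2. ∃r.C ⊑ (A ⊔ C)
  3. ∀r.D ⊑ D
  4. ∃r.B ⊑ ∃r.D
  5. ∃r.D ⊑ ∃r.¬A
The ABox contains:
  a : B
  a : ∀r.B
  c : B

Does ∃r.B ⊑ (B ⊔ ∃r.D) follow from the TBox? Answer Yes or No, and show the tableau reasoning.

1. ∃r.B ⊑ (B ⊔ ∃r.D)  ⇔  (∃r.B ⊓ (¬B ⊓ ∀r.¬D)) unsat w.r.t. T
   all branches close; clash {D, ¬D} at an ∃-successor
2. Hence ∃r.B ⊑ (B ⊔ ∃r.D): entailed.

Yes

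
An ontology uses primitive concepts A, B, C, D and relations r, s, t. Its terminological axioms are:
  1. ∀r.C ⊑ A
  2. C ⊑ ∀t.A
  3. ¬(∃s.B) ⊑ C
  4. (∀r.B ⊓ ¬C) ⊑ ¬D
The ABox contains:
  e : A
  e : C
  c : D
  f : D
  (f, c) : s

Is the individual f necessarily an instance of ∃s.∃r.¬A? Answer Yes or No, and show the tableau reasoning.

1. f : ∃s.∃r.¬A?  L(f) = {D} ∪ {∀s.∀r.A}
   open: L(f) ⊇ {D, ¬C, ∀s.∀r.A, ∃r.¬B, ∃r.¬C, …} (+ ∃-successors) — f ∉ ∃s.∃r.¬A possible
2. Hence f : ∃s.∃r.¬A: not entailed.

No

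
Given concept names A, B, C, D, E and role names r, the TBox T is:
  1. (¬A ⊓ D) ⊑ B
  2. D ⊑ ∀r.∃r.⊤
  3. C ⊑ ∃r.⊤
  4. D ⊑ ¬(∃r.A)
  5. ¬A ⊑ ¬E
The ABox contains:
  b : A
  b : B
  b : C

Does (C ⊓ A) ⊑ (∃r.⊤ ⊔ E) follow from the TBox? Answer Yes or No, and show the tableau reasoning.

Yes

1. (C ⊓ A) ⊑ (∃r.⊤ ⊔ E)  ⇔  ((C ⊓ A) ⊓ (∀r.⊥ ⊓ ¬E)) unsat w.r.t. T
   all branches close; clash ⊥ at an ∃-successor
2. Hence (C ⊓ A) ⊑ (∃r.⊤ ⊔ E): entailed.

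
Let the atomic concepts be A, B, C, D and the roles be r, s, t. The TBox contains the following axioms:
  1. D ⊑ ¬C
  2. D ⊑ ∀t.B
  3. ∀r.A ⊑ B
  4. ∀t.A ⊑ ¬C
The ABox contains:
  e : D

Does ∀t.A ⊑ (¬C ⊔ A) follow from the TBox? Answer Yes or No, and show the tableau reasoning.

Yes

1. ∀t.A ⊑ (¬C ⊔ A)  ⇔  (∀t.A ⊓ (C ⊓ ¬A)) unsat w.r.t. T
   all branches close; clash {C, ¬C} at x₀
2. Hence ∀t.A ⊑ (¬C ⊔ A): entailed.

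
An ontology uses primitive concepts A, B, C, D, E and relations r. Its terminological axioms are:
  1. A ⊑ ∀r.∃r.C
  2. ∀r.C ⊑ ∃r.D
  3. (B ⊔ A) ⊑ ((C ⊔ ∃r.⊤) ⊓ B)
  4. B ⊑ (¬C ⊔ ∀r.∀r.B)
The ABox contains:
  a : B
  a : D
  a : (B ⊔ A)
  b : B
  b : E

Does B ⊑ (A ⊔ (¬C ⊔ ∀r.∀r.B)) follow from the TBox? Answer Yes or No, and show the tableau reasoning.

1. B ⊑ (A ⊔ (¬C ⊔ ∀r.∀r.B))  ⇔  (B ⊓ (¬A ⊓ (C ⊓ ∃r.∃r.¬B))) unsat w.r.t. T
   all branches close; clash {B, ¬B} at an ∃-successor
2. Hence B ⊑ (A ⊔ (¬C ⊔ ∀r.∀r.B)): entailed.

Yes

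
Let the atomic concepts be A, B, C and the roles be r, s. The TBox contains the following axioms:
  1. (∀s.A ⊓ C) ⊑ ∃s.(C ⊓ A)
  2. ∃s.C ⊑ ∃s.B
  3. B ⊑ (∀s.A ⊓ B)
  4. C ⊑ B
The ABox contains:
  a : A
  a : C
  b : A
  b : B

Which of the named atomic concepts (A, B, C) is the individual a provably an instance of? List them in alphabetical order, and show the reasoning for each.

1. a : A?  L(a) = {A, C} ∪ {¬A}
   clash {A, ¬A} at a — a ∈ A
2. a : B?  L(a) = {A, C} ∪ {¬B}
   clash {B, ¬B} at a — a ∈ B
3. a : C?  L(a) = {A, C} ∪ {¬C}
   clash {C, ¬C} at a — a ∈ C
4. Entailed for a: {A, B, C}

{A, B, C}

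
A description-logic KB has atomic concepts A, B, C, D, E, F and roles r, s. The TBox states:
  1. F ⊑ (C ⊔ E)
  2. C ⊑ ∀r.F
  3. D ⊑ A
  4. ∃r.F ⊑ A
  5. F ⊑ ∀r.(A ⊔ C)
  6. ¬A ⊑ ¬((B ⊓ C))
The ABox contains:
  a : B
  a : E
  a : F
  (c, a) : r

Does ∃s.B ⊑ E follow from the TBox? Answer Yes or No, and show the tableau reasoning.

No

1. ∃s.B ⊑ E  ⇔  (∃s.B ⊓ ¬E) unsat w.r.t. T
   open: L(x₀) ⊇ {A, ¬C, ¬D, ¬E, ¬F, …} (+ ∃-successors)
2. Hence ∃s.B ⊑ E: not entailed.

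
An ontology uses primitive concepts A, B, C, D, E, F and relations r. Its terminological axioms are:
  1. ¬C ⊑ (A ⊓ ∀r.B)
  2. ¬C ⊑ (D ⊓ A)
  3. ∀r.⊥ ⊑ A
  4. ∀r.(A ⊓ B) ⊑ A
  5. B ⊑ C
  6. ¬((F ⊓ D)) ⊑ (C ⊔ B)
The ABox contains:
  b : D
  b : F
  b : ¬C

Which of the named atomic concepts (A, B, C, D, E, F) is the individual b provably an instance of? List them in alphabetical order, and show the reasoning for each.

1. b : A?  L(b) = {D, F, ¬C} ∪ {¬A}
   clash {A, ¬A} at b — b ∈ A
2. b : B?  L(b) = {D, F, ¬C} ∪ {¬B}
   apply at b: ¬C⊑(A ⊓ ∀r.B); ¬C⊑(D ⊓ A)
   open: L(b) ⊇ {A, D, F, ¬B, ¬C, …} — b ∉ B possible
3. b : C?  L(b) = {D, F, ¬C} ∪ {¬C}
   apply at b: ¬C⊑(A ⊓ ∀r.B); ¬C⊑(D ⊓ A)
   open: L(b) ⊇ {A, D, F, ¬B, ¬C, …} — b ∉ C possible
4. b : D?  L(b) = {D, F, ¬C} ∪ {¬D}
   clash {D, ¬D} at b — b ∈ D
5. b : E?  L(b) = {D, F, ¬C} ∪ {¬E}
   apply at b: ¬C⊑(A ⊓ ∀r.B); ¬C⊑(D ⊓ A)
   open: L(b) ⊇ {A, D, F, ¬B, ¬C, …} — b ∉ E possible
6. b : F?  L(b) = {D, F, ¬C} ∪ {¬F}
   clash {F, ¬F} at b — b ∈ F
7. Entailed for b: {A, D, F}

{A, D, F}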